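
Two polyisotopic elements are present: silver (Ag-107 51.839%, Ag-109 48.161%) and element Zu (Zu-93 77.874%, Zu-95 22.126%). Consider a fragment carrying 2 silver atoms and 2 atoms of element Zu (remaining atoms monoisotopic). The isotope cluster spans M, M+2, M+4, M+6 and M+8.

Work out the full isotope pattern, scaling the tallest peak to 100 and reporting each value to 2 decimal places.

41.21 : 100.00 : 82.42 : 26.40 : 2.87

Silver pattern (n=2): 0.26872819 : 0.49932362 : 0.23194819
Element Zu pattern (n=2): 0.60643599 : 0.34460802 : 0.04895599
Convolve the two distributions (both contribute in 2-u steps):
  M: 0.26872819×0.60643599 = 0.162966
  M+2: 0.26872819×0.34460802 + 0.49932362×0.60643599 = 0.395414
  M+4: 0.26872819×0.04895599 + 0.49932362×0.34460802 + 0.23194819×0.60643599 = 0.325889
  M+6: 0.49932362×0.04895599 + 0.23194819×0.34460802 = 0.104376
  M+8: 0.23194819×0.04895599 = 0.011355
Scale to base peak (0.395414) = 100: 41.21 : 100.00 : 82.42 : 26.40 : 2.87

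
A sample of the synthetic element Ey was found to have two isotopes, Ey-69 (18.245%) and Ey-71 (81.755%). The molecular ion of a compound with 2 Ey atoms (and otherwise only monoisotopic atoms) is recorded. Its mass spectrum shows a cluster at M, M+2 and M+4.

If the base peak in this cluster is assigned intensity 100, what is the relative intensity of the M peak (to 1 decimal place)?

5.0

Term probabilities: M 0.0333, M+2 0.2983, M+4 0.6684. Base peak = M+4.
P(M+4) = C(2,2) × 0.18245^0 × 0.81755^2 = 1 × 1.0000 × 0.668388 = 0.668388 (base)
P(M) = C(2,0) × 0.18245^2 × 0.81755^0 = 1 × 0.033288 × 1.0000 = 0.033288
Relative intensity = 0.033288 / 0.668388 × 100 = 5.0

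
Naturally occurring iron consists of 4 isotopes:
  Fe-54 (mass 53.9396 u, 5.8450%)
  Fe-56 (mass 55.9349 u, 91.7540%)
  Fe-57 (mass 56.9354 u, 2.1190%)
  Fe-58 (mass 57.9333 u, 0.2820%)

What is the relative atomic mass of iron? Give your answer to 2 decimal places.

Average mass = Σ (abundance × isotope mass) = 0.058450 × 53.9396 + 0.917540 × 55.9349 + 0.021190 × 56.9354 + 0.002820 × 57.9333
= 3.15277 + 51.32251 + 1.20646 + 0.16337 = 55.84511 u

55.85 u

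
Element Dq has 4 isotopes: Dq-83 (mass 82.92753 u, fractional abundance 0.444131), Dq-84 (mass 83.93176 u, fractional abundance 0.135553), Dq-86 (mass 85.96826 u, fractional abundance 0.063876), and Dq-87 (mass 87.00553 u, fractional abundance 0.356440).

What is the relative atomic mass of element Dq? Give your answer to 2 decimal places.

Weight each isotope mass by its fractional abundance: 0.444131 × 82.92753 + 0.135553 × 83.93176 + 0.063876 × 85.96826 + 0.356440 × 87.00553
= 36.830687 + 11.377202 + 5.491309 + 31.012251 = 84.711449 u

84.71 u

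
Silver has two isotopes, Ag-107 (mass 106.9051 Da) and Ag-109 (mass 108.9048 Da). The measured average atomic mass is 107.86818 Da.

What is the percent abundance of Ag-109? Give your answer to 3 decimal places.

48.161%

Let x be the fractional abundance of Ag-107; then Ag-109 has abundance 1 − x.
106.9051·x + 108.9048·(1 − x) = 107.86818
(106.9051 − 108.9048)·x = 107.86818 − 108.9048
x = -1.03662 / -1.9997 = 0.51839 → 51.839% Ag-107, 48.161% Ag-109.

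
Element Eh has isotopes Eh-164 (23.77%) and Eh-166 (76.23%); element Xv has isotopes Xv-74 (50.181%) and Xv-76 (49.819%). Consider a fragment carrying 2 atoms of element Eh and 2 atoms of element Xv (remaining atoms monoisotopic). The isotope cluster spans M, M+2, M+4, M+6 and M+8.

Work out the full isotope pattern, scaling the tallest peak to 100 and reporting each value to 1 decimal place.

3.7 : 31.4 : 89.8 : 100.0 : 37.9

Element Eh pattern (n=2): 0.05650129 : 0.36239742 : 0.58110129
Element Xv pattern (n=2): 0.25181328 : 0.49999345 : 0.24819328
Convolve the two distributions (both contribute in 2-u steps):
  M: 0.05650129×0.25181328 = 0.014228
  M+2: 0.05650129×0.49999345 + 0.36239742×0.25181328 = 0.119507
  M+4: 0.05650129×0.24819328 + 0.36239742×0.49999345 + 0.58110129×0.25181328 = 0.341549
  M+6: 0.36239742×0.24819328 + 0.58110129×0.49999345 = 0.380491
  M+8: 0.58110129×0.24819328 = 0.144225
Scale to base peak (0.380491) = 100: 3.7 : 31.4 : 89.8 : 100.0 : 37.9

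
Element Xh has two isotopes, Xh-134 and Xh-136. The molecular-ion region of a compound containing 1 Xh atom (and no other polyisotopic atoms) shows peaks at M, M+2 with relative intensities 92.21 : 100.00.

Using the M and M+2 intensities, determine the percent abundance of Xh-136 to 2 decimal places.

Write p for the Xh-134 fraction. I(M+2)/I(M) = [C(1,1)·p^0·(1−p)] / p^1 = 1·(1−p)/p = 100.00/92.21 = 1.0845
(1−p)/p = 1.0845/1 = 1.0845  ⇒  p = 1/(1 + 1.0845) = 0.4797
Xh-134: 47.97%, Xh-136: 52.03%.

52.03%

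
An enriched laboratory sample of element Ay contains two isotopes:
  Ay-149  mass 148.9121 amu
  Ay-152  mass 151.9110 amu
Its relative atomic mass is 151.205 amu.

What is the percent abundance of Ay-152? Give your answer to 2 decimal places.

76.46%

Writing the weighted mean with unknown fraction x of Ay-149:
148.9121·x + 151.9110·(1 − x) = 151.205
(148.9121 − 151.9110)·x = 151.205 − 151.9110
x = -0.7060 / -2.9989 = 0.23542 → 23.54% Ay-149, 76.46% Ay-152.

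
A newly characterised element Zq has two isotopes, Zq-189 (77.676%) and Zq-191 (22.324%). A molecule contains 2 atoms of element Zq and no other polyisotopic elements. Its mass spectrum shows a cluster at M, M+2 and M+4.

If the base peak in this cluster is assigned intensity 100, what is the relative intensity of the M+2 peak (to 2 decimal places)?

57.48

Binomial terms of (0.77676 + 0.22324)^2: M 0.6034, M+2 0.3468, M+4 0.0498 → M is the base peak.
P(M) = C(2,0) × 0.77676^2 × 0.22324^0 = 1 × 0.6033561 × 1.0000 = 0.603356 (base)
P(M+2) = C(2,1) × 0.77676^1 × 0.22324^1 = 2 × 0.77676 × 0.22324 = 0.346808
Relative intensity = 0.346808 / 0.603356 × 100 = 57.48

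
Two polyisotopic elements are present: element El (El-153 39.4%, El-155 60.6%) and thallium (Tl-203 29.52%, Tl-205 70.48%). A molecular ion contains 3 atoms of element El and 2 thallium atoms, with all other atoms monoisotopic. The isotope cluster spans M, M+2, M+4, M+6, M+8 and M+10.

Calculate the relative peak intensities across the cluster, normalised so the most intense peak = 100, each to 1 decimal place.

Element El pattern (n=3): 0.06116298 : 0.28221905 : 0.43407295 : 0.22254502
Thallium pattern (n=2): 0.08714304 : 0.41611392 : 0.49674304
Convolve the two distributions (both contribute in 2-u steps):
  M: 0.06116298×0.08714304 = 0.005330
  M+2: 0.06116298×0.41611392 + 0.28221905×0.08714304 = 0.050044
  M+4: 0.06116298×0.49674304 + 0.28221905×0.41611392 + 0.43407295×0.08714304 = 0.185644
  M+6: 0.28221905×0.49674304 + 0.43407295×0.41611392 + 0.22254502×0.08714304 = 0.340207
  M+8: 0.43407295×0.49674304 + 0.22254502×0.41611392 = 0.308227
  M+10: 0.22254502×0.49674304 = 0.110548
Scale to base peak (0.340207) = 100: 1.6 : 14.7 : 54.6 : 100.0 : 90.6 : 32.5

1.6 : 14.7 : 54.6 : 100.0 : 90.6 : 32.5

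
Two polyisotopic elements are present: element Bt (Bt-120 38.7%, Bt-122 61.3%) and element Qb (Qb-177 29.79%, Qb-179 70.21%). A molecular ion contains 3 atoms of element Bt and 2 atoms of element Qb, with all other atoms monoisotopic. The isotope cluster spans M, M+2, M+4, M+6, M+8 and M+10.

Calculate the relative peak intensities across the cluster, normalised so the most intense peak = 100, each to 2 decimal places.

1.52 : 14.37 : 53.88 : 100.00 : 91.94 : 33.52

Element Bt pattern (n=3): 0.0579606 : 0.27542519 : 0.43626781 : 0.2303464
Element Qb pattern (n=2): 0.08874441 : 0.41831118 : 0.49294441
Convolve the two distributions (both contribute in 2-u steps):
  M: 0.0579606×0.08874441 = 0.005144
  M+2: 0.0579606×0.41831118 + 0.27542519×0.08874441 = 0.048688
  M+4: 0.0579606×0.49294441 + 0.27542519×0.41831118 + 0.43626781×0.08874441 = 0.182501
  M+6: 0.27542519×0.49294441 + 0.43626781×0.41831118 + 0.2303464×0.08874441 = 0.338707
  M+8: 0.43626781×0.49294441 + 0.2303464×0.41831118 = 0.311412
  M+10: 0.2303464×0.49294441 = 0.113548
Scale to base peak (0.338707) = 100: 1.52 : 14.37 : 53.88 : 100.00 : 91.94 : 33.52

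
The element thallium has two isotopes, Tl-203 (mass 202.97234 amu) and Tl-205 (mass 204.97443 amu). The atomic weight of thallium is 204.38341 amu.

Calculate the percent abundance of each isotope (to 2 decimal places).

Tl-203: 29.52%, Tl-205: 70.48%

With x = fraction of Tl-203 (so Tl-205 is 1 − x):
202.97234·x + 204.97443·(1 − x) = 204.38341
(202.97234 − 204.97443)·x = 204.38341 − 204.97443
x = -0.59102 / -2.00209 = 0.29520 → 29.52% Tl-203, 70.48% Tl-205.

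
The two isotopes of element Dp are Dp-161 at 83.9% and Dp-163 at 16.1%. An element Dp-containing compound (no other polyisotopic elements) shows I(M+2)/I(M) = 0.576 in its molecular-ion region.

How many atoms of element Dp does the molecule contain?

With n Dp atoms, P(M+2)/P(M) = C(n,1)·p^(n−1)q / p^n = n·q/p = n · 0.161/0.839.
n = 0.576 × 0.839/0.161 = 3.00 ≈ 3

3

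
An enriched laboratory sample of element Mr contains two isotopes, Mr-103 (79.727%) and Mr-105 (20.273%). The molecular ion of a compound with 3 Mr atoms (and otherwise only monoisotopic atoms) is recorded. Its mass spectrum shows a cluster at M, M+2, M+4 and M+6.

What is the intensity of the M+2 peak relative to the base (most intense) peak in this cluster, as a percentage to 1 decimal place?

Term probabilities: M 0.5068, M+2 0.3866, M+4 0.0983, M+6 0.0083. Base peak = M.
P(M) = C(3,0) × 0.79727^3 × 0.20273^0 = 1 × 0.50677627 × 1.0000 = 0.506776 (base)
P(M+2) = C(3,1) × 0.79727^2 × 0.20273^1 = 3 × 0.63563945 × 0.20273 = 0.386590
Relative intensity = 0.386590 / 0.506776 × 100 = 76.3

76.3%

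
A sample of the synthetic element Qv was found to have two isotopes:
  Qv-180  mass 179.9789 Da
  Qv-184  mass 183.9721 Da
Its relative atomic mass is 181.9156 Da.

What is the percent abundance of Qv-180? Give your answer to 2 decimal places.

51.50%

Writing the weighted mean with unknown fraction x of Qv-180:
179.9789·x + 183.9721·(1 − x) = 181.9156
(179.9789 − 183.9721)·x = 181.9156 − 183.9721
x = -2.0565 / -3.9932 = 0.51500 → 51.50% Qv-180, 48.50% Qv-184.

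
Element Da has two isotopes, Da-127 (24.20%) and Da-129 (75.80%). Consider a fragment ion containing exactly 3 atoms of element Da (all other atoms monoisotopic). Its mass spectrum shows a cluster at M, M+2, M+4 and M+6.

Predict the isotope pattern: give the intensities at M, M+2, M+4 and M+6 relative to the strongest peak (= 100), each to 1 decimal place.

Expanding (0.2420 + 0.7580)^3:
P(M) = 0.2420^3 = 0.014172
P(M+2) = 3 × 0.2420^2 × 0.7580^1 = 0.133175
P(M+4) = 3 × 0.2420^1 × 0.7580^2 = 0.417133
P(M+6) = 0.7580^3 = 0.435520
The M+6 peak is largest (0.435520); scaling to 100 gives 3.3 : 30.6 : 95.8 : 100.0.

3.3 : 30.6 : 95.8 : 100.0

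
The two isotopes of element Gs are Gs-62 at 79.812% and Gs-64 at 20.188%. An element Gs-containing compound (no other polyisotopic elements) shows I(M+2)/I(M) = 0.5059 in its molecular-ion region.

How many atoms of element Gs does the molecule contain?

For n independent Gs atoms, I(M+2)/I(M) = n · (abundance Gs-64) / (abundance Gs-62) = n · 0.20188/0.79812.
n = 0.5059 × 0.79812/0.20188 = 2.00 ≈ 2

2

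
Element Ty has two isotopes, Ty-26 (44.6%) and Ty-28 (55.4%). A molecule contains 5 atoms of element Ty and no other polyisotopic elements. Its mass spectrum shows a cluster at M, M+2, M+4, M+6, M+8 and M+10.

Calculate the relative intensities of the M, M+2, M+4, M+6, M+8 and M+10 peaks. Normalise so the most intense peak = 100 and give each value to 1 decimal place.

5.2 : 32.4 : 80.5 : 100.0 : 62.1 : 15.4

The 5 Ty atoms are independent, so intensities follow the terms of (0.446 + 0.554)^5.
P(M) = 0.446^5 = 0.017647
P(M+2) = 5 × 0.446^4 × 0.554^1 = 0.109602
P(M+4) = 10 × 0.446^3 × 0.554^2 = 0.272285
P(M+6) = 10 × 0.446^2 × 0.554^3 = 0.338220
P(M+8) = 5 × 0.446^1 × 0.554^4 = 0.210060
P(M+10) = 0.554^5 = 0.052185
The M+6 peak is largest (0.338220); scaling to 100 gives 5.2 : 32.4 : 80.5 : 100.0 : 62.1 : 15.4.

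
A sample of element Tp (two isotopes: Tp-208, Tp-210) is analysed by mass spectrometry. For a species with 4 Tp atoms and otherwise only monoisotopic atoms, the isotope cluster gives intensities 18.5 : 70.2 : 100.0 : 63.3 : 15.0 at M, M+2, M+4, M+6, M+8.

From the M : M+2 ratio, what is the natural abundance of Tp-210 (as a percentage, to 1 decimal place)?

Write p for the Tp-208 fraction. I(M+2)/I(M) = [C(4,1)·p^3·(1−p)] / p^4 = 4·(1−p)/p = 70.2/18.5 = 3.7946
(1−p)/p = 3.7946/4 = 0.9486  ⇒  p = 1/(1 + 0.9486) = 0.5132
Tp-208: 51.3%, Tp-210: 48.7%.

48.7%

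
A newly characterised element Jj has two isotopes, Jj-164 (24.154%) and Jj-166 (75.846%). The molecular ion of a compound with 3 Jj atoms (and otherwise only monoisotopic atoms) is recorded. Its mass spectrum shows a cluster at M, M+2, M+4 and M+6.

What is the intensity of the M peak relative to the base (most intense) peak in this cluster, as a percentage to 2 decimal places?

Term probabilities: M 0.0141, M+2 0.1327, M+4 0.4168, M+6 0.4363. Base peak = M+6.
P(M+6) = C(3,3) × 0.24154^0 × 0.75846^3 = 1 × 1.0000 × 0.43631289 = 0.436313 (base)
P(M) = C(3,0) × 0.24154^3 × 0.75846^0 = 1 × 0.01409182 × 1.0000 = 0.014092
Relative intensity = 0.014092 / 0.436313 × 100 = 3.23

3.23%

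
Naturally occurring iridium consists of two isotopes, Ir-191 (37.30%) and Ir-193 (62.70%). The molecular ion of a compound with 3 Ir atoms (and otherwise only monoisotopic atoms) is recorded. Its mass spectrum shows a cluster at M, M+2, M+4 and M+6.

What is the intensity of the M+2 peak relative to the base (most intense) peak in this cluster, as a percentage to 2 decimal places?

59.49%

Term probabilities: M 0.0519, M+2 0.2617, M+4 0.4399, M+6 0.2465. Base peak = M+4.
P(M+4) = C(3,2) × 0.3730^1 × 0.6270^2 = 3 × 0.3730 × 0.393129 = 0.439911 (base)
P(M+2) = C(3,1) × 0.3730^2 × 0.6270^1 = 3 × 0.139129 × 0.6270 = 0.261702
Relative intensity = 0.261702 / 0.439911 × 100 = 59.49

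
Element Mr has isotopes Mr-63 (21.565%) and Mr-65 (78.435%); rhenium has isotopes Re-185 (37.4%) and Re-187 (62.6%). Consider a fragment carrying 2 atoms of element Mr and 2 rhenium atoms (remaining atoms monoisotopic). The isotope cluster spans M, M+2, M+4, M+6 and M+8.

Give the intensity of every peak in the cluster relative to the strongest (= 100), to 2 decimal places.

Element Mr pattern (n=2): 0.04650492 : 0.33829016 : 0.61520492
Rhenium pattern (n=2): 0.139876 : 0.468248 : 0.391876
Convolve the two distributions (both contribute in 2-u steps):
  M: 0.04650492×0.139876 = 0.006505
  M+2: 0.04650492×0.468248 + 0.33829016×0.139876 = 0.069095
  M+4: 0.04650492×0.391876 + 0.33829016×0.468248 + 0.61520492×0.139876 = 0.262680
  M+6: 0.33829016×0.391876 + 0.61520492×0.468248 = 0.420636
  M+8: 0.61520492×0.391876 = 0.241084
Scale to base peak (0.420636) = 100: 1.55 : 16.43 : 62.45 : 100.00 : 57.31

1.55 : 16.43 : 62.45 : 100.00 : 57.31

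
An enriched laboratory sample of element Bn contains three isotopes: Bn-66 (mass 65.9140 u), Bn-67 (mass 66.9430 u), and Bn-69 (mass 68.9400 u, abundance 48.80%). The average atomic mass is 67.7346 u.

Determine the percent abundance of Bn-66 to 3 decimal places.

17.778%

The remaining 51.20% is split between Bn-66 (fraction x) and Bn-67 (fraction 0.5120 − x).
Substituting: 65.9140x + 66.9430(0.5120 − x) = 34.09188
(65.9140 − 66.9430)x = -0.182936  ⇒  x = 0.17778, y = 0.33422
Bn-66: 17.778%, Bn-67: 33.422%.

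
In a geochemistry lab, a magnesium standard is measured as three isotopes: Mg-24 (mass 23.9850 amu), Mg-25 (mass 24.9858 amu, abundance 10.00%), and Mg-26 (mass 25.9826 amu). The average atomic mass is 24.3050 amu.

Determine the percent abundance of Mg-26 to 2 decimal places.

11.01%

Let x and y be the fractions of Mg-24 and Mg-26. Then x + y = 1 − 0.1000 = 0.9000 and 23.9850x + 25.9826y = 24.3050 − 0.1000×24.9858 = 21.80642.
Substituting: 23.9850x + 25.9826(0.9000 − x) = 21.80642
(23.9850 − 25.9826)x = -1.57792  ⇒  x = 0.78991, y = 0.11009
Mg-24: 78.99%, Mg-26: 11.01%.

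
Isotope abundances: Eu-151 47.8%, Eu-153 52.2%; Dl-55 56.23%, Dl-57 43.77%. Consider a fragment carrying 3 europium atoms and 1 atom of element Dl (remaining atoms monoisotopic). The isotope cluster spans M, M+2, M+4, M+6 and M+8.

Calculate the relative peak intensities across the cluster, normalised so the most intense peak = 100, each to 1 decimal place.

16.3 : 66.2 : 100.0 : 66.7 : 16.5

Europium pattern (n=3): 0.10921535 : 0.35780594 : 0.39074206 : 0.14223665
Element Dl pattern (n=1): 0.5623 : 0.4377
Convolve the two distributions (both contribute in 2-u steps):
  M: 0.10921535×0.5623 = 0.061412
  M+2: 0.10921535×0.4377 + 0.35780594×0.5623 = 0.248998
  M+4: 0.35780594×0.4377 + 0.39074206×0.5623 = 0.376326
  M+6: 0.39074206×0.4377 + 0.14223665×0.5623 = 0.251007
  M+8: 0.14223665×0.4377 = 0.062257
Scale to base peak (0.376326) = 100: 16.3 : 66.2 : 100.0 : 66.7 : 16.5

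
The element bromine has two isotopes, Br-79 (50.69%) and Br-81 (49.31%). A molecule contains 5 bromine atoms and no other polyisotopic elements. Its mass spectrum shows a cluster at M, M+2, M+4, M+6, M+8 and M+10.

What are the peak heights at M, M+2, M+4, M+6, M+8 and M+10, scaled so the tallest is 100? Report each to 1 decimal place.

Each Br atom is independently Br-79 (p = 0.5069) or Br-81 (q = 0.4931); the cluster is the binomial expansion (p + q)^5.
P(M) = 0.5069^5 = 0.033467
P(M+2) = 5 × 0.5069^4 × 0.4931^1 = 0.162777
P(M+4) = 10 × 0.5069^3 × 0.4931^2 = 0.316692
P(M+6) = 10 × 0.5069^2 × 0.4931^3 = 0.308070
P(M+8) = 5 × 0.5069^1 × 0.4931^4 = 0.149842
P(M+10) = 0.4931^5 = 0.029152
The M+4 peak is largest (0.316692); scaling to 100 gives 10.6 : 51.4 : 100.0 : 97.3 : 47.3 : 9.2.

10.6 : 51.4 : 100.0 : 97.3 : 47.3 : 9.2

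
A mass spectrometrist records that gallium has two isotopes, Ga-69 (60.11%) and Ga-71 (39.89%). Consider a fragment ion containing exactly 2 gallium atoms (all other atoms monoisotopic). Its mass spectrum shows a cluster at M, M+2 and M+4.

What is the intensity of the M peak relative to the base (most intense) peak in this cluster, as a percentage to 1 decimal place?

75.3%

Binomial terms of (0.6011 + 0.3989)^2: M 0.3613, M+2 0.4796, M+4 0.1591 → M+2 is the base peak.
P(M+2) = C(2,1) × 0.6011^1 × 0.3989^1 = 2 × 0.6011 × 0.3989 = 0.479558 (base)
P(M) = C(2,0) × 0.6011^2 × 0.3989^0 = 1 × 0.36132121 × 1.0000 = 0.361321
Relative intensity = 0.361321 / 0.479558 × 100 = 75.3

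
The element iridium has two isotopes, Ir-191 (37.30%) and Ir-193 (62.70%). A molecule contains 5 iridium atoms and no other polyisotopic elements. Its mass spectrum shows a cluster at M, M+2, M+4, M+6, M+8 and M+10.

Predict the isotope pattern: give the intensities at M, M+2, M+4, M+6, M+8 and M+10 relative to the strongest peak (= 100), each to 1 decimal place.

The 5 Ir atoms are independent, so intensities follow the terms of (0.3730 + 0.6270)^5.
P(M) = 0.3730^5 = 0.007220
P(M+2) = 5 × 0.3730^4 × 0.6270^1 = 0.060684
P(M+4) = 10 × 0.3730^3 × 0.6270^2 = 0.204015
P(M+6) = 10 × 0.3730^2 × 0.6270^3 = 0.342942
P(M+8) = 5 × 0.3730^1 × 0.6270^4 = 0.288237
P(M+10) = 0.6270^5 = 0.096903
The M+6 peak is largest (0.342942); scaling to 100 gives 2.1 : 17.7 : 59.5 : 100.0 : 84.0 : 28.3.

2.1 : 17.7 : 59.5 : 100.0 : 84.0 : 28.3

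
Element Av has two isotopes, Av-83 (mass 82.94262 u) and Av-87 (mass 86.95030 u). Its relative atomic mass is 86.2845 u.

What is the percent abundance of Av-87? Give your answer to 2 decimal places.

Writing the weighted mean with unknown fraction x of Av-83:
82.94262·x + 86.95030·(1 − x) = 86.2845
(82.94262 − 86.95030)·x = 86.2845 − 86.95030
x = -0.66580 / -4.00768 = 0.16613 → 16.61% Av-83, 83.39% Av-87.

83.39%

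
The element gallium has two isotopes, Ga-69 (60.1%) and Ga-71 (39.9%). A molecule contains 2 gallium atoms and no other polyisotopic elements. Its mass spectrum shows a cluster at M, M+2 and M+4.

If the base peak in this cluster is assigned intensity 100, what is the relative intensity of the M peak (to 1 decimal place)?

75.3

Binomial terms of (0.601 + 0.399)^2: M 0.3612, M+2 0.4796, M+4 0.1592 → M+2 is the base peak.
P(M+2) = C(2,1) × 0.601^1 × 0.399^1 = 2 × 0.6010 × 0.3990 = 0.479598 (base)
P(M) = C(2,0) × 0.601^2 × 0.399^0 = 1 × 0.361201 × 1.0000 = 0.361201
Relative intensity = 0.361201 / 0.479598 × 100 = 75.3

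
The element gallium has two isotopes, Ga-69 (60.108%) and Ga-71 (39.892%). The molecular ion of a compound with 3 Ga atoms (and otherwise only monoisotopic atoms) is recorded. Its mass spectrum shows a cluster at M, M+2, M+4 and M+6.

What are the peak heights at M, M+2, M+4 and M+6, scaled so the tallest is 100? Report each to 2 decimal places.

The 3 Ga atoms are independent, so intensities follow the terms of (0.60108 + 0.39892)^3.
P(M) = 0.60108^3 = 0.217169
P(M+2) = 3 × 0.60108^2 × 0.39892^1 = 0.432386
P(M+4) = 3 × 0.60108^1 × 0.39892^2 = 0.286963
P(M+6) = 0.39892^3 = 0.063483
The M+2 peak is largest (0.432386); scaling to 100 gives 50.23 : 100.00 : 66.37 : 14.68.

50.23 : 100.00 : 66.37 : 14.68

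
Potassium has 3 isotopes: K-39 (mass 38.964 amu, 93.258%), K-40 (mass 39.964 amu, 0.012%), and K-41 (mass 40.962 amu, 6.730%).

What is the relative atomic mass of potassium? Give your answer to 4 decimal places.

39.0986 amu

Average mass = Σ (abundance × isotope mass) = 0.93258 × 38.964 + 0.00012 × 39.964 + 0.06730 × 40.962
= 36.33705 + 0.00480 + 2.75674 = 39.09859 amu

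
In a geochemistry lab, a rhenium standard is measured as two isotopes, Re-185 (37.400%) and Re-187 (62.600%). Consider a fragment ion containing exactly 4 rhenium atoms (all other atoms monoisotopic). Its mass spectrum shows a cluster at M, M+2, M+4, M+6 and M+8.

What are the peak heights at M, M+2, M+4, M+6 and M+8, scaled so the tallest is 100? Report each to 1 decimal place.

Each Re atom is independently Re-185 (p = 0.37400) or Re-187 (q = 0.62600); the cluster is the binomial expansion (p + q)^4.
P(M) = 0.37400^4 = 0.019565
P(M+2) = 4 × 0.37400^3 × 0.62600^1 = 0.130993
P(M+4) = 6 × 0.37400^2 × 0.62600^2 = 0.328884
P(M+6) = 4 × 0.37400^1 × 0.62600^3 = 0.366990
P(M+8) = 0.62600^4 = 0.153567
The M+6 peak is largest (0.366990); scaling to 100 gives 5.3 : 35.7 : 89.6 : 100.0 : 41.8.

5.3 : 35.7 : 89.6 : 100.0 : 41.8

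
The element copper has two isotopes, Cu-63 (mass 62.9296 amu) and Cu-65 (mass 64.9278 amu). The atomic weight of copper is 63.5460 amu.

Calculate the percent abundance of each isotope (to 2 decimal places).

With x = fraction of Cu-63 (so Cu-65 is 1 − x):
62.9296·x + 64.9278·(1 − x) = 63.5460
(62.9296 − 64.9278)·x = 63.5460 − 64.9278
x = -1.3818 / -1.9982 = 0.69152 → 69.15% Cu-63, 30.85% Cu-65.

Cu-63: 69.15%, Cu-65: 30.85%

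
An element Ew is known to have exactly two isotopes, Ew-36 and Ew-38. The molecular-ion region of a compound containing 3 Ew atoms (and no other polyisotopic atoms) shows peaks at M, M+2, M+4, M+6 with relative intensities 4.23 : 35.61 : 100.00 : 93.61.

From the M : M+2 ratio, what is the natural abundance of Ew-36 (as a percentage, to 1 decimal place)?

26.3%

If p is the fraction of Ew that is Ew-36, then I(M+2)/I(M) = [C(3,1)·p^2·(1−p)] / p^3 = 3·(1−p)/p = 35.61/4.23 = 8.4184
(1−p)/p = 8.4184/3 = 2.8061  ⇒  p = 1/(1 + 2.8061) = 0.2627
Ew-36: 26.3%, Ew-38: 73.7%.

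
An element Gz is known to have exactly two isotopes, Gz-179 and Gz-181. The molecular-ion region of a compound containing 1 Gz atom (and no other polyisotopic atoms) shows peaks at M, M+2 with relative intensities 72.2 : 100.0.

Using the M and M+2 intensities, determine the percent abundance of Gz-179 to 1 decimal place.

Let p = fractional abundance of Gz-179. I(M+2)/I(M) = [C(1,1)·p^0·(1−p)] / p^1 = 1·(1−p)/p = 100.0/72.2 = 1.3850
(1−p)/p = 1.3850/1 = 1.3850  ⇒  p = 1/(1 + 1.3850) = 0.4193
Gz-179: 41.9%, Gz-181: 58.1%.

41.9%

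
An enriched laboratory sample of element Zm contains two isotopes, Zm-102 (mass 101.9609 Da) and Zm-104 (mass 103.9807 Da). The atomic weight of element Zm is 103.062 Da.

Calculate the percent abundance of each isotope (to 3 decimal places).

Zm-102: 45.485%, Zm-104: 54.515%

With x = fraction of Zm-102 (so Zm-104 is 1 − x):
101.9609·x + 103.9807·(1 − x) = 103.062
(101.9609 − 103.9807)·x = 103.062 − 103.9807
x = -0.9187 / -2.0198 = 0.45485 → 45.485% Zm-102, 54.515% Zm-104.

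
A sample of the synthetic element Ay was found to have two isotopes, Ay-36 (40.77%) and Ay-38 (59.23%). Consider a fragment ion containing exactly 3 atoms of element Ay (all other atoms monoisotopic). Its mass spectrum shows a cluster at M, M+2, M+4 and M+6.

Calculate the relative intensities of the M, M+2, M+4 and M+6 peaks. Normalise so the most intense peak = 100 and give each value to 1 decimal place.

15.8 : 68.8 : 100.0 : 48.4

The 3 Ay atoms are independent, so intensities follow the terms of (0.4077 + 0.5923)^3.
P(M) = 0.4077^3 = 0.067768
P(M+2) = 3 × 0.4077^2 × 0.5923^1 = 0.295355
P(M+4) = 3 × 0.4077^1 × 0.5923^2 = 0.429087
P(M+6) = 0.5923^3 = 0.207790
The M+4 peak is largest (0.429087); scaling to 100 gives 15.8 : 68.8 : 100.0 : 48.4.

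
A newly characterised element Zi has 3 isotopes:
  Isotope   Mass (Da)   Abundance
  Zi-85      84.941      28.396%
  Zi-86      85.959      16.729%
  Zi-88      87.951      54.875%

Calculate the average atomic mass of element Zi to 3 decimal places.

86.763 Da

Weight each isotope mass by its fractional abundance: 0.28396 × 84.941 + 0.16729 × 85.959 + 0.54875 × 87.951
= 24.1198 + 14.3801 + 48.2631 = 86.7630 Da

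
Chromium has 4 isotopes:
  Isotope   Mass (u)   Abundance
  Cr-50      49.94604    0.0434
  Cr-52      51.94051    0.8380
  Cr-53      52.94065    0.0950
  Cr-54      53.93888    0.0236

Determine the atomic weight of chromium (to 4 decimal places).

51.9961 u

The abundance-weighted mean is 0.0434 × 49.94604 + 0.8380 × 51.94051 + 0.0950 × 52.94065 + 0.0236 × 53.93888
= 2.167658 + 43.526147 + 5.029362 + 1.272958 = 51.996125 u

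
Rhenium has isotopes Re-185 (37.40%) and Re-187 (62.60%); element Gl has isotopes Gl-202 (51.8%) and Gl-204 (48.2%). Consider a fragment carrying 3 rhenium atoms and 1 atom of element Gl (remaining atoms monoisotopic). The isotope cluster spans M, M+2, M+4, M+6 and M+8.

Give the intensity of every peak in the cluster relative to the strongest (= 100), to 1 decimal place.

Rhenium pattern (n=3): 0.05231362 : 0.26268713 : 0.43968487 : 0.24531438
Element Gl pattern (n=1): 0.5180 : 0.4820
Convolve the two distributions (both contribute in 2-u steps):
  M: 0.05231362×0.5180 = 0.027098
  M+2: 0.05231362×0.4820 + 0.26268713×0.5180 = 0.161287
  M+4: 0.26268713×0.4820 + 0.43968487×0.5180 = 0.354372
  M+6: 0.43968487×0.4820 + 0.24531438×0.5180 = 0.339001
  M+8: 0.24531438×0.4820 = 0.118242
Scale to base peak (0.354372) = 100: 7.6 : 45.5 : 100.0 : 95.7 : 33.4

7.6 : 45.5 : 100.0 : 95.7 : 33.4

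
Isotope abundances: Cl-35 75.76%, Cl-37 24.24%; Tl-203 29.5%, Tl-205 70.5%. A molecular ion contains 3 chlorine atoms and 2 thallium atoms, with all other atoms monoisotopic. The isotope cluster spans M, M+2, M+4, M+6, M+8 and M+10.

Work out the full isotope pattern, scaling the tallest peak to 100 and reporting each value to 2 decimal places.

9.43 : 54.11 : 100.00 : 65.84 : 18.01 : 1.76

Chlorine pattern (n=3): 0.4348304 : 0.41738208 : 0.13354464 : 0.01424288
Thallium pattern (n=2): 0.087025 : 0.41595 : 0.497025
Convolve the two distributions (both contribute in 2-u steps):
  M: 0.4348304×0.087025 = 0.037841
  M+2: 0.4348304×0.41595 + 0.41738208×0.087025 = 0.217190
  M+4: 0.4348304×0.497025 + 0.41738208×0.41595 + 0.13354464×0.087025 = 0.401353
  M+6: 0.41738208×0.497025 + 0.13354464×0.41595 + 0.01424288×0.087025 = 0.264237
  M+8: 0.13354464×0.497025 + 0.01424288×0.41595 = 0.072299
  M+10: 0.01424288×0.497025 = 0.007079
Scale to base peak (0.401353) = 100: 9.43 : 54.11 : 100.00 : 65.84 : 18.01 : 1.76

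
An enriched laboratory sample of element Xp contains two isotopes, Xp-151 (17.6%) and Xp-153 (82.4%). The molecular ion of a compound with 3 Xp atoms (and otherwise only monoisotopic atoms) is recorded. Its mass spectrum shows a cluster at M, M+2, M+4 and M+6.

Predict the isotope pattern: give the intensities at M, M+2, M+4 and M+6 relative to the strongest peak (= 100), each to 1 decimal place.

Expanding (0.176 + 0.824)^3:
P(M) = 0.176^3 = 0.005452
P(M+2) = 3 × 0.176^2 × 0.824^1 = 0.076573
P(M+4) = 3 × 0.176^1 × 0.824^2 = 0.358499
P(M+6) = 0.824^3 = 0.559476
The M+6 peak is largest (0.559476); scaling to 100 gives 1.0 : 13.7 : 64.1 : 100.0.

1.0 : 13.7 : 64.1 : 100.0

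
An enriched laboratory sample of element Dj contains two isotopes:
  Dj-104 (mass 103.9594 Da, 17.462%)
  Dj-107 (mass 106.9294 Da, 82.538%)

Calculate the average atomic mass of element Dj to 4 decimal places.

Ar = Σ fᵢ·mᵢ = 0.17462 × 103.9594 + 0.82538 × 106.9294
= 18.15339 + 88.25739 = 106.41078 Da

106.4108 Da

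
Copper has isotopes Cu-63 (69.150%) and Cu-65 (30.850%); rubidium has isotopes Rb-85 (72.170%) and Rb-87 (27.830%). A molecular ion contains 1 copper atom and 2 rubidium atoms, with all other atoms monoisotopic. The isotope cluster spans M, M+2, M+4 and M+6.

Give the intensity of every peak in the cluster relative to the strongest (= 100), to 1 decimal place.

Copper pattern (n=1): 0.6915 : 0.3085
Rubidium pattern (n=2): 0.52085089 : 0.40169822 : 0.07745089
Convolve the two distributions (both contribute in 2-u steps):
  M: 0.6915×0.52085089 = 0.360168
  M+2: 0.6915×0.40169822 + 0.3085×0.52085089 = 0.438457
  M+4: 0.6915×0.07745089 + 0.3085×0.40169822 = 0.177481
  M+6: 0.3085×0.07745089 = 0.023894
Scale to base peak (0.438457) = 100: 82.1 : 100.0 : 40.5 : 5.4

82.1 : 100.0 : 40.5 : 5.4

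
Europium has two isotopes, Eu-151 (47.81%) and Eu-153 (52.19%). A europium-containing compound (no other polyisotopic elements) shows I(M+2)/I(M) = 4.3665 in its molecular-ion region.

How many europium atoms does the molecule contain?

4

For n independent Eu atoms, I(M+2)/I(M) = n · (abundance Eu-153) / (abundance Eu-151) = n · 0.5219/0.4781.
n = 4.3665 × 0.4781/0.5219 = 4.00 ≈ 4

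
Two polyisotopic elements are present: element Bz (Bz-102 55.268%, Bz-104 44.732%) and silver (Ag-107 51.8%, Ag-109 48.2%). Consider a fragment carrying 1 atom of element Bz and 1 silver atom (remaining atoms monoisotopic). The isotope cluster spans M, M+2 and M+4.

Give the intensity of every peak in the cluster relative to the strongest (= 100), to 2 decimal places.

57.48 : 100.00 : 43.29

Element Bz pattern (n=1): 0.55268 : 0.44732
Silver pattern (n=1): 0.5180 : 0.4820
Convolve the two distributions (both contribute in 2-u steps):
  M: 0.55268×0.5180 = 0.286288
  M+2: 0.55268×0.4820 + 0.44732×0.5180 = 0.498104
  M+4: 0.44732×0.4820 = 0.215608
Scale to base peak (0.498104) = 100: 57.48 : 100.00 : 43.29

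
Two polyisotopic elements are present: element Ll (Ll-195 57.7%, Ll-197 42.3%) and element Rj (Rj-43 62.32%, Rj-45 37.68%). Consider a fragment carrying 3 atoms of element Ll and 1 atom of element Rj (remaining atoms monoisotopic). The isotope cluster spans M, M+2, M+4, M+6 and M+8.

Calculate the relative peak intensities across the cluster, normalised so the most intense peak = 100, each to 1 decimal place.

Element Ll pattern (n=3): 0.19210003 : 0.4224869 : 0.3097261 : 0.07568697
Element Rj pattern (n=1): 0.6232 : 0.3768
Convolve the two distributions (both contribute in 2-u steps):
  M: 0.19210003×0.6232 = 0.119717
  M+2: 0.19210003×0.3768 + 0.4224869×0.6232 = 0.335677
  M+4: 0.4224869×0.3768 + 0.3097261×0.6232 = 0.352214
  M+6: 0.3097261×0.3768 + 0.07568697×0.6232 = 0.163873
  M+8: 0.07568697×0.3768 = 0.028519
Scale to base peak (0.352214) = 100: 34.0 : 95.3 : 100.0 : 46.5 : 8.1

34.0 : 95.3 : 100.0 : 46.5 : 8.1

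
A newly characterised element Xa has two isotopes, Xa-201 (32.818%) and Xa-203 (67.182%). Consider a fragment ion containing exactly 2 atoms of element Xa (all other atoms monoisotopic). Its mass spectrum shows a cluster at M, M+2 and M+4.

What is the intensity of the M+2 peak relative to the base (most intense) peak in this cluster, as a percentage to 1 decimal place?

97.7%

(0.32818 + 0.67182)^2 gives M 0.1077, M+2 0.4410, M+4 0.4513; the largest is M+4.
P(M+4) = C(2,2) × 0.32818^0 × 0.67182^2 = 1 × 1.0000 × 0.45134211 = 0.451342 (base)
P(M+2) = C(2,1) × 0.32818^1 × 0.67182^1 = 2 × 0.32818 × 0.67182 = 0.440956
Relative intensity = 0.440956 / 0.451342 × 100 = 97.7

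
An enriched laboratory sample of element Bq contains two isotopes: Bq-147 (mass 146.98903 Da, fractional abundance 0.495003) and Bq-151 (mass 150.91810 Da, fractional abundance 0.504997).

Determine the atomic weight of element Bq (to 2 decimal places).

The abundance-weighted mean is 0.495003 × 146.98903 + 0.504997 × 150.91810
= 72.760011 + 76.213188 = 148.973199 Da

148.97 Da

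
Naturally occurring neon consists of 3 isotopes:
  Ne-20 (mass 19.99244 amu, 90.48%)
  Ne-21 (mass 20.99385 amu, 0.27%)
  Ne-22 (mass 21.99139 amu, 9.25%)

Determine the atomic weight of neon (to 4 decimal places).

Ar = Σ fᵢ·mᵢ = 0.9048 × 19.99244 + 0.0027 × 20.99385 + 0.0925 × 21.99139
= 18.089160 + 0.056683 + 2.034204 = 20.180047 amu

20.1800 amu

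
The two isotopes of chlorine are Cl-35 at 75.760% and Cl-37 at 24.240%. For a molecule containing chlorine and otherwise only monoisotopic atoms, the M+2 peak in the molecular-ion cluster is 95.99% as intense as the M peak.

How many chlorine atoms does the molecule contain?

3

With n Cl atoms, P(M+2)/P(M) = C(n,1)·p^(n−1)q / p^n = n·q/p = n · 0.24240/0.75760.
n = 0.9599 × 0.75760/0.24240 = 3.00 ≈ 3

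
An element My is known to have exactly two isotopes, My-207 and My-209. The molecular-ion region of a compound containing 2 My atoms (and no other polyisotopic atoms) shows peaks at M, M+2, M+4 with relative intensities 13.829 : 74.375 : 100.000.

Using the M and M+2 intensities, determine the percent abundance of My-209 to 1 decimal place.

72.9%

Write p for the My-207 fraction. I(M+2)/I(M) = [C(2,1)·p^1·(1−p)] / p^2 = 2·(1−p)/p = 74.375/13.829 = 5.3782
(1−p)/p = 5.3782/2 = 2.6891  ⇒  p = 1/(1 + 2.6891) = 0.2711
My-207: 27.1%, My-209: 72.9%.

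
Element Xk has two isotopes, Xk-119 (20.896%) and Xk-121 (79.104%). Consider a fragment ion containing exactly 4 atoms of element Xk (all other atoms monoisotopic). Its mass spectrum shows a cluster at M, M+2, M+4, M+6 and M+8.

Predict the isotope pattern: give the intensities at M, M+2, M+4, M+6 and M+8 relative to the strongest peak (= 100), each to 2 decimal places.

Each Xk atom is independently Xk-119 (p = 0.20896) or Xk-121 (q = 0.79104); the cluster is the binomial expansion (p + q)^4.
P(M) = 0.20896^4 = 0.001907
P(M+2) = 4 × 0.20896^3 × 0.79104^1 = 0.028870
P(M+4) = 6 × 0.20896^2 × 0.79104^2 = 0.163936
P(M+6) = 4 × 0.20896^1 × 0.79104^3 = 0.413731
P(M+8) = 0.79104^4 = 0.391556
The M+6 peak is largest (0.413731); scaling to 100 gives 0.46 : 6.98 : 39.62 : 100.00 : 94.64.

0.46 : 6.98 : 39.62 : 100.00 : 94.64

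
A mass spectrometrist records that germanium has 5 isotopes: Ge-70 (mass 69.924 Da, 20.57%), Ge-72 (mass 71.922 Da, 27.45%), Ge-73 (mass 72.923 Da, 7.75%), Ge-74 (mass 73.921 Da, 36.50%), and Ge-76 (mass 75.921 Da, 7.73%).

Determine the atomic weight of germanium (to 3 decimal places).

72.627 Da

Ar = Σ fᵢ·mᵢ = 0.2057 × 69.924 + 0.2745 × 71.922 + 0.0775 × 72.923 + 0.3650 × 73.921 + 0.0773 × 75.921
= 14.3834 + 19.7426 + 5.6515 + 26.9812 + 5.8687 = 72.6274 Da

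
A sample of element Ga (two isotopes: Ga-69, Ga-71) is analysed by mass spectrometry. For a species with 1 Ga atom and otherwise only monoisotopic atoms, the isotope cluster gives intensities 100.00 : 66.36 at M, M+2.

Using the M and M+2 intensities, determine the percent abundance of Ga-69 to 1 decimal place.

60.1%

If p is the fraction of Ga that is Ga-69, then I(M+2)/I(M) = [C(1,1)·p^0·(1−p)] / p^1 = 1·(1−p)/p = 66.36/100.00 = 0.6636
(1−p)/p = 0.6636/1 = 0.6636  ⇒  p = 1/(1 + 0.6636) = 0.6011
Ga-69: 60.1%, Ga-71: 39.9%.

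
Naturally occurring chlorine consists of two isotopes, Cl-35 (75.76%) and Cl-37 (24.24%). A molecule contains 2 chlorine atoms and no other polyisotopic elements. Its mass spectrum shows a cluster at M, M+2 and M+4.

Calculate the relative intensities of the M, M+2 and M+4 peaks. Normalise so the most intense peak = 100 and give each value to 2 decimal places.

100.00 : 63.99 : 10.24

Each Cl atom is independently Cl-35 (p = 0.7576) or Cl-37 (q = 0.2424); the cluster is the binomial expansion (p + q)^2.
P(M) = 0.7576^2 = 0.573958
P(M+2) = 2 × 0.7576^1 × 0.2424^1 = 0.367284
P(M+4) = 0.2424^2 = 0.058758
The M peak is largest (0.573958); scaling to 100 gives 100.00 : 63.99 : 10.24.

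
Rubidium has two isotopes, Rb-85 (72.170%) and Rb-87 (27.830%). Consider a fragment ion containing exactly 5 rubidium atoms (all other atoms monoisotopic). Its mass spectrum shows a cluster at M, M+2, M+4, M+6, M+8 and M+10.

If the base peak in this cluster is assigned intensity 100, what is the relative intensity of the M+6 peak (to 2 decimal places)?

Binomial terms of (0.72170 + 0.27830)^5: M 0.1958, M+2 0.3775, M+4 0.2911, M+6 0.1123, M+8 0.0216, M+10 0.0017 → M+2 is the base peak.
P(M+2) = C(5,1) × 0.72170^4 × 0.27830^1 = 5 × 0.27128565 × 0.2783 = 0.377494 (base)
P(M+6) = C(5,3) × 0.72170^2 × 0.27830^3 = 10 × 0.52085089 × 0.02155458 = 0.112267
Relative intensity = 0.112267 / 0.377494 × 100 = 29.74

29.74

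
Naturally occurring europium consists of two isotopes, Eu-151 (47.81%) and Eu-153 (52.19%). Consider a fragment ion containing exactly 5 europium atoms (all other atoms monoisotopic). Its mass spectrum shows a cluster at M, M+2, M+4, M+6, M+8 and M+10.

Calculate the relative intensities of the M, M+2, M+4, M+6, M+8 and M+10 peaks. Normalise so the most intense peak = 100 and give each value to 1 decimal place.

Each Eu atom is independently Eu-151 (p = 0.4781) or Eu-153 (q = 0.5219); the cluster is the binomial expansion (p + q)^5.
P(M) = 0.4781^5 = 0.024980
P(M+2) = 5 × 0.4781^4 × 0.5219^1 = 0.136343
P(M+4) = 10 × 0.4781^3 × 0.5219^2 = 0.297667
P(M+6) = 10 × 0.4781^2 × 0.5219^3 = 0.324937
P(M+8) = 5 × 0.4781^1 × 0.5219^4 = 0.177353
P(M+10) = 0.5219^5 = 0.038720
The M+6 peak is largest (0.324937); scaling to 100 gives 7.7 : 42.0 : 91.6 : 100.0 : 54.6 : 11.9.

7.7 : 42.0 : 91.6 : 100.0 : 54.6 : 11.9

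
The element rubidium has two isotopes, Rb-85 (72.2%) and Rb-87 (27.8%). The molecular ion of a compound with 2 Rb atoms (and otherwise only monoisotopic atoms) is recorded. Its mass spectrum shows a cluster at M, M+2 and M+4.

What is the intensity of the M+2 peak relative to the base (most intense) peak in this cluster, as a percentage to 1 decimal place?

(0.722 + 0.278)^2 gives M 0.5213, M+2 0.4014, M+4 0.0773; the largest is M.
P(M) = C(2,0) × 0.722^2 × 0.278^0 = 1 × 0.521284 × 1.0000 = 0.521284 (base)
P(M+2) = C(2,1) × 0.722^1 × 0.278^1 = 2 × 0.7220 × 0.2780 = 0.401432
Relative intensity = 0.401432 / 0.521284 × 100 = 77.0

77.0%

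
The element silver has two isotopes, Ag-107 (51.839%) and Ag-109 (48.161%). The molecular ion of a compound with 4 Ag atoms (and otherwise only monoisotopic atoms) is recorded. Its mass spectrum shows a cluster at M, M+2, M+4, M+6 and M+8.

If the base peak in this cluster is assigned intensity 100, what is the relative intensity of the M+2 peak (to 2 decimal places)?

71.76

Binomial terms of (0.51839 + 0.48161)^4: M 0.0722, M+2 0.2684, M+4 0.3740, M+6 0.2316, M+8 0.0538 → M+4 is the base peak.
P(M+4) = C(4,2) × 0.51839^2 × 0.48161^2 = 6 × 0.26872819 × 0.23194819 = 0.373986 (base)
P(M+2) = C(4,1) × 0.51839^3 × 0.48161^1 = 4 × 0.13930601 × 0.48161 = 0.268365
Relative intensity = 0.268365 / 0.373986 × 100 = 71.76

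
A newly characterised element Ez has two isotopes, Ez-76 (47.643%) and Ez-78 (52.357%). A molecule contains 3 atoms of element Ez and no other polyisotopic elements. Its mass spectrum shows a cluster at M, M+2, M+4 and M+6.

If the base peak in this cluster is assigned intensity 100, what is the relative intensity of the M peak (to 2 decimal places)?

Binomial terms of (0.47643 + 0.52357)^3: M 0.1081, M+2 0.3565, M+4 0.3918, M+6 0.1435 → M+4 is the base peak.
P(M+4) = C(3,2) × 0.47643^1 × 0.52357^2 = 3 × 0.47643 × 0.27412554 = 0.391805 (base)
P(M) = C(3,0) × 0.47643^3 × 0.52357^0 = 1 × 0.10814272 × 1.0000 = 0.108143
Relative intensity = 0.108143 / 0.391805 × 100 = 27.60

27.60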